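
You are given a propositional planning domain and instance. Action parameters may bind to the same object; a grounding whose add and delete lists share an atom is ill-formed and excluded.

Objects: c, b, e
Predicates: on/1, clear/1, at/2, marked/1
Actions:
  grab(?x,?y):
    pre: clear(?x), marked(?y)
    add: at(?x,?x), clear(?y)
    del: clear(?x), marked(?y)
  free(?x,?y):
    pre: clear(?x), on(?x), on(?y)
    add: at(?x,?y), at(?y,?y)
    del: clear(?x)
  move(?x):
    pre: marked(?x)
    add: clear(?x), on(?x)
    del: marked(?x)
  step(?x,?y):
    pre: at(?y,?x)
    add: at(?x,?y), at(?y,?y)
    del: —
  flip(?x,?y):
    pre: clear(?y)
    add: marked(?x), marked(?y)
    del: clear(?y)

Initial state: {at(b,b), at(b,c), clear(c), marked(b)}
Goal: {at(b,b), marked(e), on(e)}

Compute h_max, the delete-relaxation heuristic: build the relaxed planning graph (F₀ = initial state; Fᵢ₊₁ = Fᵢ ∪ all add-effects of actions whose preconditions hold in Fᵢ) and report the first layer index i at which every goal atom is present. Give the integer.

2

F0 = init (4 atoms)
F1 = F0 ∪ {at(c,b), at(c,c), clear(b), marked(c), marked(e), on(b)}  (10 atoms)
F2 = F1 ∪ {clear(e), on(c), on(e)}  (13 atoms)
goal ⊆ F2  ⇒  h_max = 2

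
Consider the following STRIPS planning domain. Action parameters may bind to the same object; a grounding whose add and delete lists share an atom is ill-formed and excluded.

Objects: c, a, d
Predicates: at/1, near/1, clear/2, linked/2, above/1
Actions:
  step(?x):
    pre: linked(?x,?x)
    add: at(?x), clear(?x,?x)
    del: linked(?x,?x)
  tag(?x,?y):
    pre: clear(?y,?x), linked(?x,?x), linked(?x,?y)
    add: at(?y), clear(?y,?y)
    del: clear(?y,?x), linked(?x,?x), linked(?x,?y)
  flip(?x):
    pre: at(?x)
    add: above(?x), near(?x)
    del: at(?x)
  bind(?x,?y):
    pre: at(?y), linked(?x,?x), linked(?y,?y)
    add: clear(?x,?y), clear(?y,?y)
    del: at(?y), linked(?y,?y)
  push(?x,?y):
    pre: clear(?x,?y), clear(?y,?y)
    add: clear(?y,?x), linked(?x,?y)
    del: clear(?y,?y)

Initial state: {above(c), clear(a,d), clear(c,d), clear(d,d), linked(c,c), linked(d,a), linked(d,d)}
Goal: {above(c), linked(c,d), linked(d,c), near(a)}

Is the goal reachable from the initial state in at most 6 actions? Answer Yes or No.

Yes

1. step(c)  →  {above(c), at(c), clear(a,d), clear(c,c), clear(c,d), clear(d,d), linked(d,a), linked(d,d)}
2. tag(d,a)  →  {above(c), at(a), at(c), clear(a,a), clear(c,c), clear(c,d), clear(d,d)}
3. flip(a)  →  {above(a), above(c), at(c), clear(a,a), clear(c,c), clear(c,d), clear(d,d), near(a)}
4. push(c,d)  →  {above(a), above(c), at(c), clear(a,a), clear(c,c), clear(c,d), clear(d,c), linked(c,d), near(a)}
5. push(d,c)  →  {above(a), above(c), at(c), clear(a,a), clear(c,d), clear(d,c), linked(c,d), linked(d,c), near(a)}
optimal plan length = 5; 5 ≤ 6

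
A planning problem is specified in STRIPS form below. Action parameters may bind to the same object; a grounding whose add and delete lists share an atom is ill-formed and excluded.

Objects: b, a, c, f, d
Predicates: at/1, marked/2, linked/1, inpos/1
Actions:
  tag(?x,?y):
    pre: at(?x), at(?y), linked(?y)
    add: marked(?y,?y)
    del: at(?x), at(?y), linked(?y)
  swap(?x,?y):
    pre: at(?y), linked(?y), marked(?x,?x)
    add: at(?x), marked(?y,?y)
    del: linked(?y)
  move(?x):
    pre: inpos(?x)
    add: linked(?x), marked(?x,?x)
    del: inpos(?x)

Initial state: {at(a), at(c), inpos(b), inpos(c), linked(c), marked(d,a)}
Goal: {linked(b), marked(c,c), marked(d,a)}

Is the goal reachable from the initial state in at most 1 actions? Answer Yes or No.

1. tag(a,c)  →  {inpos(b), inpos(c), marked(c,c), marked(d,a)}
2. move(b)  →  {inpos(c), linked(b), marked(b,b), marked(c,c), marked(d,a)}
optimal plan length = 2; 2 > 1

No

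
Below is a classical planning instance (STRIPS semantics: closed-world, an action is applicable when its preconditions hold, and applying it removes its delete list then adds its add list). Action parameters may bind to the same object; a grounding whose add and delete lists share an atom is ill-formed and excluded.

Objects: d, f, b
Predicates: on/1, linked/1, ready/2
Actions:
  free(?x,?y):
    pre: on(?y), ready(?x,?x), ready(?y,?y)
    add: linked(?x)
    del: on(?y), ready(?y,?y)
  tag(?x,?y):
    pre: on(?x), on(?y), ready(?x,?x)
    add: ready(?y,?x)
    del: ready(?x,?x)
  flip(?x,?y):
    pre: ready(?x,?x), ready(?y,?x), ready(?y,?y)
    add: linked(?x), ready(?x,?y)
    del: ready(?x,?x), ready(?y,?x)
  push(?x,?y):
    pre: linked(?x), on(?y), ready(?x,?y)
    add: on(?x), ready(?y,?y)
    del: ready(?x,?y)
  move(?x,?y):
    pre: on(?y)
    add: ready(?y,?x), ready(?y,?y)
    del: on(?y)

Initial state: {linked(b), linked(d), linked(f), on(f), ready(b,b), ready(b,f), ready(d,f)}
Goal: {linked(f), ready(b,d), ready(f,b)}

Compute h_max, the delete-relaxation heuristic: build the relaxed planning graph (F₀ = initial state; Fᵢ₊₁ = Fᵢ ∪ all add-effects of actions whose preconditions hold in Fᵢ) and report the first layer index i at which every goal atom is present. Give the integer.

2

F0 = init (7 atoms)
F1 = F0 ∪ {on(b), on(d), ready(f,b), ready(f,d), ready(f,f)}  (12 atoms)
F2 = F1 ∪ {ready(b,d), ready(d,b), ready(d,d)}  (15 atoms)
goal ⊆ F2  ⇒  h_max = 2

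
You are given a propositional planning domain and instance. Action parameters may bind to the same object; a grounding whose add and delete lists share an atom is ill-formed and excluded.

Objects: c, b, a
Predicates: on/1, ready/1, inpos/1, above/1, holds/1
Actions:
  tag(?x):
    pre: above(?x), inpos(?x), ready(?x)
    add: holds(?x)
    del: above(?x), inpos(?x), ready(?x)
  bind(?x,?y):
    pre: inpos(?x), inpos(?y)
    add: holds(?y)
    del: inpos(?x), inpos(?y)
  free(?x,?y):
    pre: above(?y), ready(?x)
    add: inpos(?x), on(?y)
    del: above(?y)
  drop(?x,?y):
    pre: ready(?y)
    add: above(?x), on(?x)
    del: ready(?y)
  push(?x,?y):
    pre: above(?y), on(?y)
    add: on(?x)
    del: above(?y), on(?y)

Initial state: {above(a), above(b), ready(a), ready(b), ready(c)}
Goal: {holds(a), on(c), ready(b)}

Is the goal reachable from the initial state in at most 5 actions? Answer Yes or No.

Yes

1. free(a,b)  →  {above(a), inpos(a), on(b), ready(a), ready(b), ready(c)}
2. tag(a)  →  {holds(a), on(b), ready(b), ready(c)}
3. drop(c,c)  →  {above(c), holds(a), on(b), on(c), ready(b)}
optimal plan length = 3; 3 ≤ 5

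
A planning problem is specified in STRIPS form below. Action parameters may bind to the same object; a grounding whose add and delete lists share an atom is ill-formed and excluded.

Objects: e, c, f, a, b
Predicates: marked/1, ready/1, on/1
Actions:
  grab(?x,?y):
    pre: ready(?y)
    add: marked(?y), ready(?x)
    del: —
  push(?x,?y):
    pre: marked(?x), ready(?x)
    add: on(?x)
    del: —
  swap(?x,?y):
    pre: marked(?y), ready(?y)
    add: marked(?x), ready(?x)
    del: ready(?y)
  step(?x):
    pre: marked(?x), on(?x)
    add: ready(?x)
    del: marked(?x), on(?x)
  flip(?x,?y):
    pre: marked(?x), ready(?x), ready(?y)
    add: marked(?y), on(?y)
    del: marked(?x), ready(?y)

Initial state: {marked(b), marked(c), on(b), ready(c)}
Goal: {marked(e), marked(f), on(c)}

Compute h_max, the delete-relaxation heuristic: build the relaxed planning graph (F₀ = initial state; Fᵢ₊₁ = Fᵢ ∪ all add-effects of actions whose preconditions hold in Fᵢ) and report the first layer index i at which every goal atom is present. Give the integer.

F0 = init (4 atoms)
F1 = F0 ∪ {marked(a), marked(e), marked(f), on(c), ready(a), ready(b), ready(e), ready(f)}  (12 atoms)
goal ⊆ F1  ⇒  h_max = 1

1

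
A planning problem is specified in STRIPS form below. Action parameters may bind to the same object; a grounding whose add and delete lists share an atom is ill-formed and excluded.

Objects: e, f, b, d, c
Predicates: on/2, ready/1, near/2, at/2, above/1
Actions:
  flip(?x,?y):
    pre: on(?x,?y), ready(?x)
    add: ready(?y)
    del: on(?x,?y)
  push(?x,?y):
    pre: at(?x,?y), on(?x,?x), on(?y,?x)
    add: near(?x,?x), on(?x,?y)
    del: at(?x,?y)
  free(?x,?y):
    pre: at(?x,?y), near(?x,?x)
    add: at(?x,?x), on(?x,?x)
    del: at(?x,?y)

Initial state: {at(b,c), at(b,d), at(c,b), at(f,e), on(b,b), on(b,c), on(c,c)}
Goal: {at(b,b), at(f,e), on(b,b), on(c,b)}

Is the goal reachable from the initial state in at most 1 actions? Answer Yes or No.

1. push(c,b)  →  {at(b,c), at(b,d), at(f,e), near(c,c), on(b,b), on(b,c), on(c,b), on(c,c)}
2. push(b,c)  →  {at(b,d), at(f,e), near(b,b), near(c,c), on(b,b), on(b,c), on(c,b), on(c,c)}
3. free(b,d)  →  {at(b,b), at(f,e), near(b,b), near(c,c), on(b,b), on(b,c), on(c,b), on(c,c)}
optimal plan length = 3; 3 > 1

No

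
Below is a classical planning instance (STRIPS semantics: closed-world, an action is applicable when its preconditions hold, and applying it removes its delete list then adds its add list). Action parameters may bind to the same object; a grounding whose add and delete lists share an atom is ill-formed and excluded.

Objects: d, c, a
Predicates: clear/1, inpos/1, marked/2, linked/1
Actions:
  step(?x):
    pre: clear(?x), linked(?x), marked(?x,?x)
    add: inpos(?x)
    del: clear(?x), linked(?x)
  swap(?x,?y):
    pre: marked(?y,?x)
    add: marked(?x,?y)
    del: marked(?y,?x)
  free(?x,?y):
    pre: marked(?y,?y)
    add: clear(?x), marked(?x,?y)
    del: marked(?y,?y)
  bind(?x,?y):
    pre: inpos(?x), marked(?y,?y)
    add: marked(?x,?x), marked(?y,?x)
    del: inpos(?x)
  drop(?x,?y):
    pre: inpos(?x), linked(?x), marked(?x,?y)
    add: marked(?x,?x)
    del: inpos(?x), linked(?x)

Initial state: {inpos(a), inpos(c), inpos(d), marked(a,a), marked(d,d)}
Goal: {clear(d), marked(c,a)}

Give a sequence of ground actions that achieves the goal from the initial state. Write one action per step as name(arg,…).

free(d,a); bind(c,d); bind(a,c)

1. free(d,a)  →  {clear(d), inpos(a), inpos(c), inpos(d), marked(d,a), marked(d,d)}
2. bind(c,d)  →  {clear(d), inpos(a), inpos(d), marked(c,c), marked(d,a), marked(d,c), marked(d,d)}
3. bind(a,c)  →  {clear(d), inpos(d), marked(a,a), marked(c,a), marked(c,c), marked(d,a), marked(d,c), marked(d,d)}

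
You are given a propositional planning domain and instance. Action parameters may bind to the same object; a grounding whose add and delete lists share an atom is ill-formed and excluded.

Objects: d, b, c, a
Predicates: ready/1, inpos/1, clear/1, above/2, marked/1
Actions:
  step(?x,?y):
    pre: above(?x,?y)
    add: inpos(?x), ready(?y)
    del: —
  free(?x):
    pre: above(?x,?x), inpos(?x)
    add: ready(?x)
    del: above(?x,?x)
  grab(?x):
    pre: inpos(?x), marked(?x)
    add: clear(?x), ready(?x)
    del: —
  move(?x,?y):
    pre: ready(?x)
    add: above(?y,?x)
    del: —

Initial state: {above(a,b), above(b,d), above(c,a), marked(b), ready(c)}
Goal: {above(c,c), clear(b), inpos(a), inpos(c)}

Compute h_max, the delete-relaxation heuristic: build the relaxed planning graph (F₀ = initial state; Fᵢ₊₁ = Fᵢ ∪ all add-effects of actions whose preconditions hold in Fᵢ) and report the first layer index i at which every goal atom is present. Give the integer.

F0 = init (5 atoms)
F1 = F0 ∪ {above(a,c), above(b,c), above(c,c), above(d,c), inpos(a), inpos(b), inpos(c), ready(a), ready(b), ready(d)}  (15 atoms)
F2 = F1 ∪ {above(a,a), above(a,d), above(b,a), above(b,b), above(c,b), above(c,d), above(d,a), above(d,b), above(d,d), clear(b), inpos(d)}  (26 atoms)
goal ⊆ F2  ⇒  h_max = 2

2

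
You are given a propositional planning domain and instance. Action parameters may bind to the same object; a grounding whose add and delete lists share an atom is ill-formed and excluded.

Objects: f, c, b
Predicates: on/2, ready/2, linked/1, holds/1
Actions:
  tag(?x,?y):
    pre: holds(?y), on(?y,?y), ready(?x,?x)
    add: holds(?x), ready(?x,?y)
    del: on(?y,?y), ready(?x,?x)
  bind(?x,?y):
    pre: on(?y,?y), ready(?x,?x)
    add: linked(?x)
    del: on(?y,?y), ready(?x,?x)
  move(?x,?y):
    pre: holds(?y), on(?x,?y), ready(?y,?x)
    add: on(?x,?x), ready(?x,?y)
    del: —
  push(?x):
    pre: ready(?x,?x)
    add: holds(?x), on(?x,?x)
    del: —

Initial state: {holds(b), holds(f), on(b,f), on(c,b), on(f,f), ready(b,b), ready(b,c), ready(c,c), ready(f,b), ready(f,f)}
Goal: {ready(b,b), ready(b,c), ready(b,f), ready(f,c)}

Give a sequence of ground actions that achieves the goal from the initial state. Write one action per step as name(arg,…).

1. move(b,f)  →  {holds(b), holds(f), on(b,b), on(b,f), on(c,b), on(f,f), ready(b,b), ready(b,c), ready(b,f), ready(c,c), ready(f,b), ready(f,f)}
2. push(c)  →  {holds(b), holds(c), holds(f), on(b,b), on(b,f), on(c,b), on(c,c), on(f,f), ready(b,b), ready(b,c), ready(b,f), ready(c,c), ready(f,b), ready(f,f)}
3. tag(f,c)  →  {holds(b), holds(c), holds(f), on(b,b), on(b,f), on(c,b), on(f,f), ready(b,b), ready(b,c), ready(b,f), ready(c,c), ready(f,b), ready(f,c)}

move(b,f); push(c); tag(f,c)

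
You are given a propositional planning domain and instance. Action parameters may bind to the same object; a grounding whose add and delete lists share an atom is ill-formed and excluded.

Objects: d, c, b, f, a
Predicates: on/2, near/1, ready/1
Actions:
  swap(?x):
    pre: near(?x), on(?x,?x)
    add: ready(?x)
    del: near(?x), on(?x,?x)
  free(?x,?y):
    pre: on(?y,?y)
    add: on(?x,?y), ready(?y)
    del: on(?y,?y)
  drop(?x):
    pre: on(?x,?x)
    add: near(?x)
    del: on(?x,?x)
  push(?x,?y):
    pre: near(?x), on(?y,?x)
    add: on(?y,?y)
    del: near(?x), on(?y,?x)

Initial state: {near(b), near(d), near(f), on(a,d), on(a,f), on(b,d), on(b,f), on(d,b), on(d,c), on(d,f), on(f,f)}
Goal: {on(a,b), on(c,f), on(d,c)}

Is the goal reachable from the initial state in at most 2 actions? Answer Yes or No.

1. free(c,f)  →  {near(b), near(d), near(f), on(a,d), on(a,f), on(b,d), on(b,f), on(c,f), on(d,b), on(d,c), on(d,f), ready(f)}
2. push(d,b)  →  {near(b), near(f), on(a,d), on(a,f), on(b,b), on(b,f), on(c,f), on(d,b), on(d,c), on(d,f), ready(f)}
3. free(a,b)  →  {near(b), near(f), on(a,b), on(a,d), on(a,f), on(b,f), on(c,f), on(d,b), on(d,c), on(d,f), ready(b), ready(f)}
optimal plan length = 3; 3 > 2

No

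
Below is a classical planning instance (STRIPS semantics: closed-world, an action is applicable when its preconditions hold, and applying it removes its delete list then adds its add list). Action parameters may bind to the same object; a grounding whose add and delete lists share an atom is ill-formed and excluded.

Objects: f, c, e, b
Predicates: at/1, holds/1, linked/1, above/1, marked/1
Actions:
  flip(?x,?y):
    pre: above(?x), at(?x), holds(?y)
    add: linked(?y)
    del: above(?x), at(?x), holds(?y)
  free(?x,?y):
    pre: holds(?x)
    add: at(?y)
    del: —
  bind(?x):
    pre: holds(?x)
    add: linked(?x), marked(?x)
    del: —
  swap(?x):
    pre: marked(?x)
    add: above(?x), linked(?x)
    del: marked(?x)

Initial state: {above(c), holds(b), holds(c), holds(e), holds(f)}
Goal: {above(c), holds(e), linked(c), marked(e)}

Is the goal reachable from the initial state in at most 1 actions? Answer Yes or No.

1. bind(c)  →  {above(c), holds(b), holds(c), holds(e), holds(f), linked(c), marked(c)}
2. bind(e)  →  {above(c), holds(b), holds(c), holds(e), holds(f), linked(c), linked(e), marked(c), marked(e)}
optimal plan length = 2; 2 > 1

No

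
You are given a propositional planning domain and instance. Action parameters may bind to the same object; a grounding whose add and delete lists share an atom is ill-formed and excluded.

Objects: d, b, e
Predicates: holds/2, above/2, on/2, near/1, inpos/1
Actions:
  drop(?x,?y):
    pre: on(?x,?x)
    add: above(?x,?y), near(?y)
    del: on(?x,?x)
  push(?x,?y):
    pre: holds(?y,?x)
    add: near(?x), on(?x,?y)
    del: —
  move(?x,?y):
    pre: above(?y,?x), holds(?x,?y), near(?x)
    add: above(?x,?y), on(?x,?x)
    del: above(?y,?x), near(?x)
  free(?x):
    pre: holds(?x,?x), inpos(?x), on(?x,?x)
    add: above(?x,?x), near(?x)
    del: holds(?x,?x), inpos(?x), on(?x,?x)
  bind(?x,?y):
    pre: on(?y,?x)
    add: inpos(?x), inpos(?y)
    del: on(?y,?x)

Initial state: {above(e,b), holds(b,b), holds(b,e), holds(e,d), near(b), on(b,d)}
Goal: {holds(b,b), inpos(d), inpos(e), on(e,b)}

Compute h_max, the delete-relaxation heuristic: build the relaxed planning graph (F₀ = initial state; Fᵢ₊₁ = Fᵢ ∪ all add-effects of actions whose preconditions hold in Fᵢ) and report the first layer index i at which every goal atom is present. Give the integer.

F0 = init (6 atoms)
F1 = F0 ∪ {above(b,e), inpos(b), inpos(d), near(d), near(e), on(b,b), on(d,e), on(e,b)}  (14 atoms)
F2 = F1 ∪ {above(b,b), above(b,d), inpos(e)}  (17 atoms)
goal ⊆ F2  ⇒  h_max = 2

2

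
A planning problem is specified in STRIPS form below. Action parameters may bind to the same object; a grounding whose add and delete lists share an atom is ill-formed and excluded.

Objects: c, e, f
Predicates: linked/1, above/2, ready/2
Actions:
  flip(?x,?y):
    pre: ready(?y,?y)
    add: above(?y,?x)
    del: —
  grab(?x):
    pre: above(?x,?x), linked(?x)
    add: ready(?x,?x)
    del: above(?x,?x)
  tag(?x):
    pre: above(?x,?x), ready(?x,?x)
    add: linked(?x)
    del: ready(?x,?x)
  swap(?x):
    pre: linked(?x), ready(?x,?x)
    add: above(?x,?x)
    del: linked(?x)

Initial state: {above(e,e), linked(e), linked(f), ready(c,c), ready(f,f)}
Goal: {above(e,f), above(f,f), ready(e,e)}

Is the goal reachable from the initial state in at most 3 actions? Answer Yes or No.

Yes

1. flip(f,f)  →  {above(e,e), above(f,f), linked(e), linked(f), ready(c,c), ready(f,f)}
2. grab(e)  →  {above(f,f), linked(e), linked(f), ready(c,c), ready(e,e), ready(f,f)}
3. flip(f,e)  →  {above(e,f), above(f,f), linked(e), linked(f), ready(c,c), ready(e,e), ready(f,f)}
optimal plan length = 3; 3 ≤ 3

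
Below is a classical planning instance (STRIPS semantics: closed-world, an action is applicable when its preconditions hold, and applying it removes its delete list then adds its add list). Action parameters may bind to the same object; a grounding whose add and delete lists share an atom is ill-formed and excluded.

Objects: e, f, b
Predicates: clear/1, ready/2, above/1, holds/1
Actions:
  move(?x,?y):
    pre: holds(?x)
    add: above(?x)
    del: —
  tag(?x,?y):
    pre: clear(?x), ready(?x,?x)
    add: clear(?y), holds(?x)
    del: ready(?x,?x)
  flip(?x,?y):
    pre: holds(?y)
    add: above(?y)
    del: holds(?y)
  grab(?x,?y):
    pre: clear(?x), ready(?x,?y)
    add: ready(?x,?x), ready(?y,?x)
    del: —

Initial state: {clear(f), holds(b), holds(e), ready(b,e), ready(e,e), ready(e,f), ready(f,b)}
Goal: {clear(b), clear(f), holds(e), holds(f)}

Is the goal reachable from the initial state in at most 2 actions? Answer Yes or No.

Yes

1. grab(f,b)  →  {clear(f), holds(b), holds(e), ready(b,e), ready(b,f), ready(e,e), ready(e,f), ready(f,b), ready(f,f)}
2. tag(f,b)  →  {clear(b), clear(f), holds(b), holds(e), holds(f), ready(b,e), ready(b,f), ready(e,e), ready(e,f), ready(f,b)}
optimal plan length = 2; 2 ≤ 2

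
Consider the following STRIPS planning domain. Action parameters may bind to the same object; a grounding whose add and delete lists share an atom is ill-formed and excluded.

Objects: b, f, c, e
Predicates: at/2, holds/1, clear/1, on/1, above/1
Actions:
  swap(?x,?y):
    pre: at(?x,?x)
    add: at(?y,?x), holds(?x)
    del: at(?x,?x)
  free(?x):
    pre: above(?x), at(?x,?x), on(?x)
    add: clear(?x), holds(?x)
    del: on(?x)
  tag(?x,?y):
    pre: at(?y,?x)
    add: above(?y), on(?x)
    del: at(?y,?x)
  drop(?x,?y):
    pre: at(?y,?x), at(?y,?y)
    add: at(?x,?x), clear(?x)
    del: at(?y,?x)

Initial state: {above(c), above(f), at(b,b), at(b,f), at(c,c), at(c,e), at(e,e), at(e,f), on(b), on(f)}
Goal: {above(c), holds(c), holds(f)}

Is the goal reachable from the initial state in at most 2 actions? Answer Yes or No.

No

1. swap(c,b)  →  {above(c), above(f), at(b,b), at(b,c), at(b,f), at(c,e), at(e,e), at(e,f), holds(c), on(b), on(f)}
2. drop(f,b)  →  {above(c), above(f), at(b,b), at(b,c), at(c,e), at(e,e), at(e,f), at(f,f), clear(f), holds(c), on(b), on(f)}
3. swap(f,b)  →  {above(c), above(f), at(b,b), at(b,c), at(b,f), at(c,e), at(e,e), at(e,f), clear(f), holds(c), holds(f), on(b), on(f)}
optimal plan length = 3; 3 > 2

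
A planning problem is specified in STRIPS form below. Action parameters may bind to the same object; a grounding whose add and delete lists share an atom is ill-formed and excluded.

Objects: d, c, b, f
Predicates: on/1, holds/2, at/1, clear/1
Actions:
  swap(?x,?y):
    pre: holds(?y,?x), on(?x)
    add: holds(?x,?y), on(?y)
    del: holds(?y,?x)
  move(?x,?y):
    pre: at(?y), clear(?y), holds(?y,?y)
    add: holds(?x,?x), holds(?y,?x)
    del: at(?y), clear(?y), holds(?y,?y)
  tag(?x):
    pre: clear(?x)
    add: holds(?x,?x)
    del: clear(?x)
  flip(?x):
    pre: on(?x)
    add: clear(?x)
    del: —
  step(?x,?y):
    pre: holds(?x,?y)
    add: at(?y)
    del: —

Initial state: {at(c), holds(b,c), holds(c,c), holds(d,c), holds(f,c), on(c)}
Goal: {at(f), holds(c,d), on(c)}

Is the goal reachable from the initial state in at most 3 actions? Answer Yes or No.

1. swap(c,d)  →  {at(c), holds(b,c), holds(c,c), holds(c,d), holds(f,c), on(c), on(d)}
2. swap(c,f)  →  {at(c), holds(b,c), holds(c,c), holds(c,d), holds(c,f), on(c), on(d), on(f)}
3. step(c,f)  →  {at(c), at(f), holds(b,c), holds(c,c), holds(c,d), holds(c,f), on(c), on(d), on(f)}
optimal plan length = 3; 3 ≤ 3

Yes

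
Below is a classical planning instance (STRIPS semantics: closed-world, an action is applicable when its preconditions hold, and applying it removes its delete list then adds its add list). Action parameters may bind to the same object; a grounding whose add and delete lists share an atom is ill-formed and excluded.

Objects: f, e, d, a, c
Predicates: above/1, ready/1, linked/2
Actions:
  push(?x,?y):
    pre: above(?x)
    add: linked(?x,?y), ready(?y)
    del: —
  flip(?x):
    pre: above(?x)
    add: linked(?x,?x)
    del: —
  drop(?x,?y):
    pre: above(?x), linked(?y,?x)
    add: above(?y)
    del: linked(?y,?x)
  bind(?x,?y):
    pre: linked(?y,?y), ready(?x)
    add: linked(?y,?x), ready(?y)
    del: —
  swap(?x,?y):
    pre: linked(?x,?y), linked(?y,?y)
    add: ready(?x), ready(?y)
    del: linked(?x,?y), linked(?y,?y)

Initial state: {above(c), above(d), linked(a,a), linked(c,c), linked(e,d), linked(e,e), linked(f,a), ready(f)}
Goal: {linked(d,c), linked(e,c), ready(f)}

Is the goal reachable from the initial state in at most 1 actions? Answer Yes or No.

1. push(d,c)  →  {above(c), above(d), linked(a,a), linked(c,c), linked(d,c), linked(e,d), linked(e,e), linked(f,a), ready(c), ready(f)}
2. bind(c,e)  →  {above(c), above(d), linked(a,a), linked(c,c), linked(d,c), linked(e,c), linked(e,d), linked(e,e), linked(f,a), ready(c), ready(e), ready(f)}
optimal plan length = 2; 2 > 1

No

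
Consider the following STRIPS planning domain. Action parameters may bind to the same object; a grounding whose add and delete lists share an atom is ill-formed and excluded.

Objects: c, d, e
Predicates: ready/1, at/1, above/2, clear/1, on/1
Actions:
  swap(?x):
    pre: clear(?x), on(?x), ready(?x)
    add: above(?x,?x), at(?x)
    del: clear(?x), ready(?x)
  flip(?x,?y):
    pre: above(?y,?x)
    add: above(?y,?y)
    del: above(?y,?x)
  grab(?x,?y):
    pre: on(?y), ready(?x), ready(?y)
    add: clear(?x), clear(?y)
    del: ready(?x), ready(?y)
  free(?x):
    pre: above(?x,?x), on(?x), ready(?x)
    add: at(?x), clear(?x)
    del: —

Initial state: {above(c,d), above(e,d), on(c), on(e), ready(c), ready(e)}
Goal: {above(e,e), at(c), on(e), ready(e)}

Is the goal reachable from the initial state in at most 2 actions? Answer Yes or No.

No

1. flip(d,c)  →  {above(c,c), above(e,d), on(c), on(e), ready(c), ready(e)}
2. flip(d,e)  →  {above(c,c), above(e,e), on(c), on(e), ready(c), ready(e)}
3. free(c)  →  {above(c,c), above(e,e), at(c), clear(c), on(c), on(e), ready(c), ready(e)}
optimal plan length = 3; 3 > 2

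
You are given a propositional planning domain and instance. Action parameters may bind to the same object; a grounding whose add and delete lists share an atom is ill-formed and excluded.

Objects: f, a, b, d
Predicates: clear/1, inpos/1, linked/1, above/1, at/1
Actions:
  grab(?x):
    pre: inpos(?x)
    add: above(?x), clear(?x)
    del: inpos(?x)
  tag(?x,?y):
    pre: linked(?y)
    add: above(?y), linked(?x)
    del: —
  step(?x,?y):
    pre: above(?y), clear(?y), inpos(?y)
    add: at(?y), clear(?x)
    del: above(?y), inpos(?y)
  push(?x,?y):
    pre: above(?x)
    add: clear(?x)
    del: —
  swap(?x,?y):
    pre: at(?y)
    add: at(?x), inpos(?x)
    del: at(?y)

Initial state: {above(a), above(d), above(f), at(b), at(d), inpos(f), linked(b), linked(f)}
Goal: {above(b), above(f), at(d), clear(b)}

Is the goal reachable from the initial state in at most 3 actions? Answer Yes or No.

Yes

1. tag(f,b)  →  {above(a), above(b), above(d), above(f), at(b), at(d), inpos(f), linked(b), linked(f)}
2. push(b,f)  →  {above(a), above(b), above(d), above(f), at(b), at(d), clear(b), inpos(f), linked(b), linked(f)}
optimal plan length = 2; 2 ≤ 3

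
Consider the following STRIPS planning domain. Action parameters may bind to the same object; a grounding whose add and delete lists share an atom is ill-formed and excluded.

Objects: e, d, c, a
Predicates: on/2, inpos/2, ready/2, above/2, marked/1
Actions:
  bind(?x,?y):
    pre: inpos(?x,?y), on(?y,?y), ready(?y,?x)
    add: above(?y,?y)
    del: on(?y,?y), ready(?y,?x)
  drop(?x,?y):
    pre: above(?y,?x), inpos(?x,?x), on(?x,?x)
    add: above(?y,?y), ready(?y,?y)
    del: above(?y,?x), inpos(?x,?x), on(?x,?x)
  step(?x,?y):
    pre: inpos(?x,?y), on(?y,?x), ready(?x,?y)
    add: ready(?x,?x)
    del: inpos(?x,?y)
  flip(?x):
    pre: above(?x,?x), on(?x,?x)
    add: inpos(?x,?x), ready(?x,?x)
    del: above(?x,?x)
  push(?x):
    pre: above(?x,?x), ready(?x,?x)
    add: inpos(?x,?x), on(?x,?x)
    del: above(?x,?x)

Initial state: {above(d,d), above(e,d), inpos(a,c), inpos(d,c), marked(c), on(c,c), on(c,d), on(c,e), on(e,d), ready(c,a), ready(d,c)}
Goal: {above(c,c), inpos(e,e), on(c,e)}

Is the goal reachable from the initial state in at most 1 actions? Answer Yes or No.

1. bind(a,c)  →  {above(c,c), above(d,d), above(e,d), inpos(a,c), inpos(d,c), marked(c), on(c,d), on(c,e), on(e,d), ready(d,c)}
2. step(d,c)  →  {above(c,c), above(d,d), above(e,d), inpos(a,c), marked(c), on(c,d), on(c,e), on(e,d), ready(d,c), ready(d,d)}
3. push(d)  →  {above(c,c), above(e,d), inpos(a,c), inpos(d,d), marked(c), on(c,d), on(c,e), on(d,d), on(e,d), ready(d,c), ready(d,d)}
4. drop(d,e)  →  {above(c,c), above(e,e), inpos(a,c), marked(c), on(c,d), on(c,e), on(e,d), ready(d,c), ready(d,d), ready(e,e)}
5. push(e)  →  {above(c,c), inpos(a,c), inpos(e,e), marked(c), on(c,d), on(c,e), on(e,d), on(e,e), ready(d,c), ready(d,d), ready(e,e)}
optimal plan length = 5; 5 > 1

No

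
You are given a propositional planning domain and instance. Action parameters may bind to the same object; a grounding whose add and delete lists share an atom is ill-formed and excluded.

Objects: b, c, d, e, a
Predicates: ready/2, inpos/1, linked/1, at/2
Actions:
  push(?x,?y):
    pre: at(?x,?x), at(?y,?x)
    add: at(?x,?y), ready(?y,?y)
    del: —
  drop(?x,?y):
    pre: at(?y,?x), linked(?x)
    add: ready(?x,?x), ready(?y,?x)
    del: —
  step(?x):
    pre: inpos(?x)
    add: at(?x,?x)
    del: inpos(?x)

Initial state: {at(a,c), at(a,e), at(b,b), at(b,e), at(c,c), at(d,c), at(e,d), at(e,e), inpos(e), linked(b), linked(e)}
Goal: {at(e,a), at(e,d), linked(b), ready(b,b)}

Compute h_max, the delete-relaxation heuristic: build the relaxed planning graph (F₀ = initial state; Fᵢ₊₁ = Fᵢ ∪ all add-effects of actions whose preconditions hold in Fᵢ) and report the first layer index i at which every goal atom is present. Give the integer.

1

F0 = init (11 atoms)
F1 = F0 ∪ {at(c,a), at(c,d), at(e,a), at(e,b), ready(a,a), ready(a,e), ready(b,b), ready(b,e), ready(c,c), ready(d,d), ready(e,e)}  (22 atoms)
goal ⊆ F1  ⇒  h_max = 1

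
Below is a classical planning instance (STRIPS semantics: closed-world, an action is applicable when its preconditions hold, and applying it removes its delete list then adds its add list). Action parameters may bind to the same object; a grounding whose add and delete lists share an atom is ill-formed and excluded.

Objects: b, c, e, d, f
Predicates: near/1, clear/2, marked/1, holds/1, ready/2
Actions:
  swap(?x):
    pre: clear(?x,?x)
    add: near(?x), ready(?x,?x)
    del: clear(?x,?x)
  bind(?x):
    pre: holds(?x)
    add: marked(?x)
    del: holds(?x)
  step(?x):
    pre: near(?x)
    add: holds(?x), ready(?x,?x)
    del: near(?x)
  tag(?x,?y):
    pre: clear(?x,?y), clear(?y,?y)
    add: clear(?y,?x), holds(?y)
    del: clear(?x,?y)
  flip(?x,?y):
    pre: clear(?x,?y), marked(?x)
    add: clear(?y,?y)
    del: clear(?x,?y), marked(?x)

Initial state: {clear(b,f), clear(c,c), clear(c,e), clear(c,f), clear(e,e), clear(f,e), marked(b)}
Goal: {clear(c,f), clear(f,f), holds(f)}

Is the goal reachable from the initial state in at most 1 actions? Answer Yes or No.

No

1. tag(f,e)  →  {clear(b,f), clear(c,c), clear(c,e), clear(c,f), clear(e,e), clear(e,f), holds(e), marked(b)}
2. flip(b,f)  →  {clear(c,c), clear(c,e), clear(c,f), clear(e,e), clear(e,f), clear(f,f), holds(e)}
3. tag(e,f)  →  {clear(c,c), clear(c,e), clear(c,f), clear(e,e), clear(f,e), clear(f,f), holds(e), holds(f)}
optimal plan length = 3; 3 > 1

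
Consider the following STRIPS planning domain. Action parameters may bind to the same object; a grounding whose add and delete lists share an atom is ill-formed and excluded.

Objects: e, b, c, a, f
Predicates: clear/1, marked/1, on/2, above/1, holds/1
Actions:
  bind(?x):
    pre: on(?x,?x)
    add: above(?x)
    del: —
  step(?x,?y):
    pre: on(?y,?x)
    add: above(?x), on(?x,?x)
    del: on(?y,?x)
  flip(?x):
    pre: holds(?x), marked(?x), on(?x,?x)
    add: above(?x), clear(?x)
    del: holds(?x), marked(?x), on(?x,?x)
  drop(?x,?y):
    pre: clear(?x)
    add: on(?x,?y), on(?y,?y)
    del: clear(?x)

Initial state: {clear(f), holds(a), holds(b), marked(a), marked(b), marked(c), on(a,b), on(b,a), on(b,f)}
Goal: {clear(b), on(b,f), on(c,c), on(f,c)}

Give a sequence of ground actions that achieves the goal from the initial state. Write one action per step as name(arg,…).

step(b,a); flip(b); drop(f,c)

1. step(b,a)  →  {above(b), clear(f), holds(a), holds(b), marked(a), marked(b), marked(c), on(b,a), on(b,b), on(b,f)}
2. flip(b)  →  {above(b), clear(b), clear(f), holds(a), marked(a), marked(c), on(b,a), on(b,f)}
3. drop(f,c)  →  {above(b), clear(b), holds(a), marked(a), marked(c), on(b,a), on(b,f), on(c,c), on(f,c)}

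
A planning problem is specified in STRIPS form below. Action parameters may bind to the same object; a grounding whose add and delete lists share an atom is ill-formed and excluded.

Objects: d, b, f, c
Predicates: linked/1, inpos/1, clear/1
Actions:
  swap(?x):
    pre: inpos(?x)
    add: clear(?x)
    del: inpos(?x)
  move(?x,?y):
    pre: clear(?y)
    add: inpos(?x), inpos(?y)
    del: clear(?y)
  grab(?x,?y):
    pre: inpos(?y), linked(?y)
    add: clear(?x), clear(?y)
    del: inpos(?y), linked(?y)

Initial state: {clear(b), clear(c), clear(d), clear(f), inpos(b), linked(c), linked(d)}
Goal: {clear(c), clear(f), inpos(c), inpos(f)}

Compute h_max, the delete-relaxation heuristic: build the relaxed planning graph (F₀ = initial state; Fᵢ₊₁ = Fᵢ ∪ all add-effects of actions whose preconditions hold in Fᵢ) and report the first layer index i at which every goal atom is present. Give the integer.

F0 = init (7 atoms)
F1 = F0 ∪ {inpos(c), inpos(d), inpos(f)}  (10 atoms)
goal ⊆ F1  ⇒  h_max = 1

1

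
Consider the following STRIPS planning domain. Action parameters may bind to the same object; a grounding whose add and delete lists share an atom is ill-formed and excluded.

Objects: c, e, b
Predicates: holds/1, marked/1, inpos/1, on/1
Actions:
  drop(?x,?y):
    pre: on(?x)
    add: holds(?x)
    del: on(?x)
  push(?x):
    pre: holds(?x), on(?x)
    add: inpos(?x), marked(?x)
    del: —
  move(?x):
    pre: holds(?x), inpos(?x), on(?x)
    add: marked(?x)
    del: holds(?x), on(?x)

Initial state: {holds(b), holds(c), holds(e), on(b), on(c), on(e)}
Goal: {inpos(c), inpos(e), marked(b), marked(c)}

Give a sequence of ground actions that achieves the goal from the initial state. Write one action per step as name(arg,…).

1. push(c)  →  {holds(b), holds(c), holds(e), inpos(c), marked(c), on(b), on(c), on(e)}
2. push(e)  →  {holds(b), holds(c), holds(e), inpos(c), inpos(e), marked(c), marked(e), on(b), on(c), on(e)}
3. push(b)  →  {holds(b), holds(c), holds(e), inpos(b), inpos(c), inpos(e), marked(b), marked(c), marked(e), on(b), on(c), on(e)}

push(c); push(e); push(b)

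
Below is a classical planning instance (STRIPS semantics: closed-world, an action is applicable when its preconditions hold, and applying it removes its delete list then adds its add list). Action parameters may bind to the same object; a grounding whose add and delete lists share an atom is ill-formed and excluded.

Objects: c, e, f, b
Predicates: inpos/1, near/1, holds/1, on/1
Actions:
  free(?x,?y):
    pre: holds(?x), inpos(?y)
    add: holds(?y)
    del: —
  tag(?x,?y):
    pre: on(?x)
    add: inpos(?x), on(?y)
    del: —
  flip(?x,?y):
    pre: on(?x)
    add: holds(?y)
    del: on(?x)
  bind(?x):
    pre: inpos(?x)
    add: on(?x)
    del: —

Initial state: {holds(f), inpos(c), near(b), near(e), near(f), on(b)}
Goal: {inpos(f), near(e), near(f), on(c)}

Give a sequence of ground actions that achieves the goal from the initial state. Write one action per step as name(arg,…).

tag(b,f); tag(f,c)

1. tag(b,f)  →  {holds(f), inpos(b), inpos(c), near(b), near(e), near(f), on(b), on(f)}
2. tag(f,c)  →  {holds(f), inpos(b), inpos(c), inpos(f), near(b), near(e), near(f), on(b), on(c), on(f)}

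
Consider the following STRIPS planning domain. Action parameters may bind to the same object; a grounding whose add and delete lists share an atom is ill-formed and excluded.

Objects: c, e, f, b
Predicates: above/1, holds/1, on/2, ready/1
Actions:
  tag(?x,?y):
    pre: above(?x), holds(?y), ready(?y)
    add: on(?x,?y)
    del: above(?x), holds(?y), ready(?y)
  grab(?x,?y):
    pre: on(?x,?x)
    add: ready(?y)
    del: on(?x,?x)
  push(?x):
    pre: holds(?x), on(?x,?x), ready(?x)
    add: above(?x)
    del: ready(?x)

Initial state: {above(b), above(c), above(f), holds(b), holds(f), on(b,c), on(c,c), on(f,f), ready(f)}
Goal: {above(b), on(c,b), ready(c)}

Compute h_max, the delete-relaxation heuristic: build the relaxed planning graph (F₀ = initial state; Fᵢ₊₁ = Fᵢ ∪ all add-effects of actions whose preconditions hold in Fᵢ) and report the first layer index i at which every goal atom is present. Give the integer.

2

F0 = init (9 atoms)
F1 = F0 ∪ {on(b,f), on(c,f), ready(b), ready(c), ready(e)}  (14 atoms)
F2 = F1 ∪ {on(b,b), on(c,b), on(f,b)}  (17 atoms)
goal ⊆ F2  ⇒  h_max = 2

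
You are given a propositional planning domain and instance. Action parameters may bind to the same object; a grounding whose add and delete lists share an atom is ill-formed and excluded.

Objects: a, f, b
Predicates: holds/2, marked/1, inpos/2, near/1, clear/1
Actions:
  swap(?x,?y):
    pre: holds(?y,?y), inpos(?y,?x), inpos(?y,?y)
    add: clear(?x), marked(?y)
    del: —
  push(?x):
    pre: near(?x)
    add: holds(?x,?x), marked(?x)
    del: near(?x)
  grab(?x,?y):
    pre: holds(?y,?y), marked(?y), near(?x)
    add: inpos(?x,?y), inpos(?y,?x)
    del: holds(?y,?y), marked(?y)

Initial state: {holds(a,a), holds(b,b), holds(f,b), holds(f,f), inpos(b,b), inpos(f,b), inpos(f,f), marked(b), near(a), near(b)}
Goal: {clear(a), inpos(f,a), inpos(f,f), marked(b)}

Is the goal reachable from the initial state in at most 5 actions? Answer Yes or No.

Yes

1. swap(f,f)  →  {clear(f), holds(a,a), holds(b,b), holds(f,b), holds(f,f), inpos(b,b), inpos(f,b), inpos(f,f), marked(b), marked(f), near(a), near(b)}
2. grab(a,f)  →  {clear(f), holds(a,a), holds(b,b), holds(f,b), inpos(a,f), inpos(b,b), inpos(f,a), inpos(f,b), inpos(f,f), marked(b), near(a), near(b)}
3. push(a)  →  {clear(f), holds(a,a), holds(b,b), holds(f,b), inpos(a,f), inpos(b,b), inpos(f,a), inpos(f,b), inpos(f,f), marked(a), marked(b), near(b)}
4. grab(b,a)  →  {clear(f), holds(b,b), holds(f,b), inpos(a,b), inpos(a,f), inpos(b,a), inpos(b,b), inpos(f,a), inpos(f,b), inpos(f,f), marked(b), near(b)}
5. swap(a,b)  →  {clear(a), clear(f), holds(b,b), holds(f,b), inpos(a,b), inpos(a,f), inpos(b,a), inpos(b,b), inpos(f,a), inpos(f,b), inpos(f,f), marked(b), near(b)}
optimal plan length = 5; 5 ≤ 5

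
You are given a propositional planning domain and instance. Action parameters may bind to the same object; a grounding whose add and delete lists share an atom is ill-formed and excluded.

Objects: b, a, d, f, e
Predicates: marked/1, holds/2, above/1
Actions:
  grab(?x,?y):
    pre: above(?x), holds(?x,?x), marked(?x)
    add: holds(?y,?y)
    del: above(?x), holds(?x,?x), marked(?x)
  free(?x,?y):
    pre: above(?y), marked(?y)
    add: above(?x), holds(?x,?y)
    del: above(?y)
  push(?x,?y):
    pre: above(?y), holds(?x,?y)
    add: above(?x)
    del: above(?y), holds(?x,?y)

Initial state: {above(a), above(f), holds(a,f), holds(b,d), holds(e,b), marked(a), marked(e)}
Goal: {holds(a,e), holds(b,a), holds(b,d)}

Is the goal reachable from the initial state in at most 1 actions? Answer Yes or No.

1. free(b,a)  →  {above(b), above(f), holds(a,f), holds(b,a), holds(b,d), holds(e,b), marked(a), marked(e)}
2. push(e,b)  →  {above(e), above(f), holds(a,f), holds(b,a), holds(b,d), marked(a), marked(e)}
3. free(a,e)  →  {above(a), above(f), holds(a,e), holds(a,f), holds(b,a), holds(b,d), marked(a), marked(e)}
optimal plan length = 3; 3 > 1

No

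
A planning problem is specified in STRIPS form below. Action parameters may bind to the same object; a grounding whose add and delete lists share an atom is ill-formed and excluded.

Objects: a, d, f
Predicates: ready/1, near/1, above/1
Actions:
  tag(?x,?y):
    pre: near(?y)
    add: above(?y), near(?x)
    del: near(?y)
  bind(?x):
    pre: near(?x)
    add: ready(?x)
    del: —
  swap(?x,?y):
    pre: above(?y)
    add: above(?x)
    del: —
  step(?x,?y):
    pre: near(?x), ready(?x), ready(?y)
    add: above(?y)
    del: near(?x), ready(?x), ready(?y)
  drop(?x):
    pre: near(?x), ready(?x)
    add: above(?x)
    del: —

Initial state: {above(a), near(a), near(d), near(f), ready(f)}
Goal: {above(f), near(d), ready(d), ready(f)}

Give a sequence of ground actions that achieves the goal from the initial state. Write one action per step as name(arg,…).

1. tag(a,f)  →  {above(a), above(f), near(a), near(d), ready(f)}
2. bind(d)  →  {above(a), above(f), near(a), near(d), ready(d), ready(f)}

tag(a,f); bind(d)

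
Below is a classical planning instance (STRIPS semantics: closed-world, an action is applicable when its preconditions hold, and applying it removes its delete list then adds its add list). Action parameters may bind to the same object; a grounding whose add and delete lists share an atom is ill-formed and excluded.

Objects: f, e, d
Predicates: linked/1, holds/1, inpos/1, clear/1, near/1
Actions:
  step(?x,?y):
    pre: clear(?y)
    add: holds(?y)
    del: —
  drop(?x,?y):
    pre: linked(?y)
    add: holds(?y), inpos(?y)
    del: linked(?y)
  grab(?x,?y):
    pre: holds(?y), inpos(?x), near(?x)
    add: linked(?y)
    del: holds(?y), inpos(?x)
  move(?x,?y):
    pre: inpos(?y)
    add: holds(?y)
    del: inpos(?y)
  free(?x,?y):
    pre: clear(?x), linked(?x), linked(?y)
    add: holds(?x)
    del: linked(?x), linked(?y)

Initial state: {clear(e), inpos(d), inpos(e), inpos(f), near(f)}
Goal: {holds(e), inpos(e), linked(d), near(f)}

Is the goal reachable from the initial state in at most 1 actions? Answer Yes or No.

No

1. step(f,e)  →  {clear(e), holds(e), inpos(d), inpos(e), inpos(f), near(f)}
2. move(f,d)  →  {clear(e), holds(d), holds(e), inpos(e), inpos(f), near(f)}
3. grab(f,d)  →  {clear(e), holds(e), inpos(e), linked(d), near(f)}
optimal plan length = 3; 3 > 1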